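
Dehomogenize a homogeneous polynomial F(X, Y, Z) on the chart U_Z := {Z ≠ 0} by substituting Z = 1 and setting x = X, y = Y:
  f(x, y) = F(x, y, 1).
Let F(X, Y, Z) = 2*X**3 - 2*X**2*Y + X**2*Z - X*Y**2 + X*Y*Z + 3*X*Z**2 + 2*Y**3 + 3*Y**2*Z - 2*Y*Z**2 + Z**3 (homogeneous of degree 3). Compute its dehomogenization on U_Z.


f(x, y) = 2*x**3 - 2*x**2*y + x**2 - x*y**2 + x*y + 3*x + 2*y**3 + 3*y**2 - 2*y + 1

On U_Z we set Z = 1. Each monomial c·X^i·Y^j·Z^k in F becomes c·x^i·y^j·1^k = c·x^i·y^j.
Substituting Z = 1: F(X, Y, 1) = 2*x**3 - 2*x**2*y + x**2 - x*y**2 + x*y + 3*x + 2*y**3 + 3*y**2 - 2*y + 1.
Note: deg(f) ≤ deg(F) = 3; strict inequality happens when F is divisible by Z (lost terms).


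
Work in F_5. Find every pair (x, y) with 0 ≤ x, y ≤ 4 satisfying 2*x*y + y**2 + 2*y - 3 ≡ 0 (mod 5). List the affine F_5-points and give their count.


Affine F_5-points: {(0, 1), (0, 2), (3, 3), (3, 4)}; count = 4.

For each of the 25 pairs (x, y) ∈ F_5², evaluate f(x, y) mod 5. Record the zeros.
  x = 0: [0↦2, 1↦0, 2↦0, 3↦2, 4↦1]  zeros at y ∈ {1, 2}
  x = 1: [0↦2, 1↦2, 2↦4, 3↦3, 4↦4]  zeros at y ∈ ∅
  x = 2: [0↦2, 1↦4, 2↦3, 3↦4, 4↦2]  zeros at y ∈ ∅
  x = 3: [0↦2, 1↦1, 2↦2, 3↦0, 4↦0]  zeros at y ∈ {3, 4}
  x = 4: [0↦2, 1↦3, 2↦1, 3↦1, 4↦3]  zeros at y ∈ ∅
Collecting zeros: affine points = {(0, 1), (0, 2), (3, 3), (3, 4)}.
Total count |C(F_5)_aff| = 4.


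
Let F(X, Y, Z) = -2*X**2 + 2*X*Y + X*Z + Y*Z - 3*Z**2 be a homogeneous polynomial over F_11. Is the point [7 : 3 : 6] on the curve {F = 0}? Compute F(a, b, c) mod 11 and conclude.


F(7,3,6) ≡ 6 (mod 11); P is NOT on the curve.

Evaluate F(7, 3, 6) term-by-term (mod 11).
  -2*X**2 ↦ -2·49·1·1 = -98
  2*X*Y ↦ 2·7·3·1 = 42
  X*Z ↦ 1·7·1·6 = 42
  Y*Z ↦ 1·1·3·6 = 18
  -3*Z**2 ↦ -3·1·1·36 = -108
Sum: F(7, 3, 6) = (-98) + (42) + (42) + (18) + (-108) = -104.
Reducing mod 11: -104 ≡ 6 (mod 11).
Since F(a, b, c) ≡ 6 ≠ 0 (mod 11), P does NOT lie on the curve.


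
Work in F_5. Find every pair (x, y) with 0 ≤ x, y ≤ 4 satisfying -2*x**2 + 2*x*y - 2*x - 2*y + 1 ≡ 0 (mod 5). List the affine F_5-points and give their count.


Affine F_5-points: {(0, 3), (2, 3), (3, 2), (4, 4)}; count = 4.

For each of the 25 pairs (x, y) ∈ F_5², evaluate f(x, y) mod 5. Record the zeros.
  x = 0: [0↦1, 1↦4, 2↦2, 3↦0, 4↦3]  zeros at y ∈ {3}
  x = 1: [0↦2, 1↦2, 2↦2, 3↦2, 4↦2]  zeros at y ∈ ∅
  x = 2: [0↦4, 1↦1, 2↦3, 3↦0, 4↦2]  zeros at y ∈ {3}
  x = 3: [0↦2, 1↦1, 2↦0, 3↦4, 4↦3]  zeros at y ∈ {2}
  x = 4: [0↦1, 1↦2, 2↦3, 3↦4, 4↦0]  zeros at y ∈ {4}
Collecting zeros: affine points = {(0, 3), (2, 3), (3, 2), (4, 4)}.
Total count |C(F_5)_aff| = 4.


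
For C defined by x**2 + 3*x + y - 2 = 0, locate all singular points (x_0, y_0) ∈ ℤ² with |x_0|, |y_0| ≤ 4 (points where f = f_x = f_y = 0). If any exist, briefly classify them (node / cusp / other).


No singular points in the scanned grid; C is smooth there.

Compute partial derivatives:
  f_x = 2*x + 3.
  f_y = 1.
f_y = 1 is a nonzero constant, so f_y never vanishes: no point (x, y) can satisfy f = f_x = f_y = 0. In particular no (x, y) ∈ {−4, ..., 4}² is singular; the curve is smooth.


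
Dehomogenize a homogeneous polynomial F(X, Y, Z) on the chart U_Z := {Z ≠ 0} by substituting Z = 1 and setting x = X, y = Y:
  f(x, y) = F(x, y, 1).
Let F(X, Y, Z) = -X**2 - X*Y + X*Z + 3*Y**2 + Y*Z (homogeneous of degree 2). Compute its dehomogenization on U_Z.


f(x, y) = -x**2 - x*y + x + 3*y**2 + y

On U_Z we set Z = 1. Each monomial c·X^i·Y^j·Z^k in F becomes c·x^i·y^j·1^k = c·x^i·y^j.
Substituting Z = 1: F(X, Y, 1) = -x**2 - x*y + x + 3*y**2 + y.
Note: deg(f) ≤ deg(F) = 2; strict inequality happens when F is divisible by Z (lost terms).


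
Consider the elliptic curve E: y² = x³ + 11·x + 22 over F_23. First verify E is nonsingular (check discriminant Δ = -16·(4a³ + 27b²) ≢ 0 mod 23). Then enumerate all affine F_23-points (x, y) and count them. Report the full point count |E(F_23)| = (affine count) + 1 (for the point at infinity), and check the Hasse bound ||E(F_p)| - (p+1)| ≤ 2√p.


Affine points = {(2, 11), (2, 12), (3, 6), (3, 17), (5, 8), (5, 15), (8, 1), (8, 22), (11, 5), (11, 18), (13, 4), (13, 19), (16, 4), (16, 19), (17, 4), (17, 19), (18, 7), (18, 16), (19, 11), (19, 12), (20, 10), (20, 13)}; affine count = 22; |E(F_23)| = 23.

Discriminant check: Δ ∝ 4a³ + 27b² = 4·11³ + 27·22² = 4·1331 + 27·484 ≡ 15 (mod 23). Nonzero ⇒ E is nonsingular.
For each x ∈ F_23, compute rhs = x³ + 11·x + 22 mod 23, then count y ∈ F_23 with y² ≡ rhs.
  x = 0: rhs = 22, matching y values: none (0 points).
  x = 1: rhs = 11, matching y values: none (0 points).
  x = 2: rhs = 6, matching y values: 11, 12 (2 points).
  x = 3: rhs = 13, matching y values: 6, 17 (2 points).
  x = 4: rhs = 15, matching y values: none (0 points).
  x = 5: rhs = 18, matching y values: 8, 15 (2 points).
  x = 6: rhs = 5, matching y values: none (0 points).
  x = 7: rhs = 5, matching y values: none (0 points).
  x = 8: rhs = 1, matching y values: 1, 22 (2 points).
  x = 9: rhs = 22, matching y values: none (0 points).
  x = 10: rhs = 5, matching y values: none (0 points).
  x = 11: rhs = 2, matching y values: 5, 18 (2 points).
  x = 12: rhs = 19, matching y values: none (0 points).
  x = 13: rhs = 16, matching y values: 4, 19 (2 points).
  x = 14: rhs = 22, matching y values: none (0 points).
  x = 15: rhs = 20, matching y values: none (0 points).
  x = 16: rhs = 16, matching y values: 4, 19 (2 points).
  x = 17: rhs = 16, matching y values: 4, 19 (2 points).
  x = 18: rhs = 3, matching y values: 7, 16 (2 points).
  x = 19: rhs = 6, matching y values: 11, 12 (2 points).
  x = 20: rhs = 8, matching y values: 10, 13 (2 points).
  x = 21: rhs = 15, matching y values: none (0 points).
  x = 22: rhs = 10, matching y values: none (0 points).
Total affine count: 22.
Full point count |E(F_23)| = 22 + 1 = 23.
Hasse bound: |23 − (23+1)| = |-1| = 1 ≤ 2√23 ≈ 9.5917 ✓.


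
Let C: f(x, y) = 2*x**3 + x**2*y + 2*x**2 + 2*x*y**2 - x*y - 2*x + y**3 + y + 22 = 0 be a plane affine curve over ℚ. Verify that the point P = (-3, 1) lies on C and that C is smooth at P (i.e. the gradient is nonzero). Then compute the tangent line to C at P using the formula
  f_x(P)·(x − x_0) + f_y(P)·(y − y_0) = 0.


Tangent line at P: 35*x + 4*y + 101 = 0.

Step 1: f(-3, 1) = 0, so P lies on C.
Step 2: partial derivatives
  f_x(x, y) = 6*x**2 + 2*x*y + 4*x + 2*y**2 - y - 2, f_y(x, y) = x**2 + 4*x*y - x + 3*y**2 + 1.
  f_x(P) = 35, f_y(P) = 4 (gradient nonzero, so P is smooth).
Step 3: tangent line at P: 35·(x − -3) + 4·(y − 1) = 0.
Expanding: 35*x + 4*y + 101 = 0.


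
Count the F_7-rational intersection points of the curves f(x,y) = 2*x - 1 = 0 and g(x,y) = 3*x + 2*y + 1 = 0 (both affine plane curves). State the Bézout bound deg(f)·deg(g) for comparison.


Common zeros: {(4, 4)}; count = 1; Bézout bound = 1.

deg(f) = 1, deg(g) = 1, so Bézout bound = 1.
Scan x ∈ F_7. For each x, list the y ∈ F_7 with f(x, y) ≡ 0 and those with g(x, y) ≡ 0 (mod 7); the common zeros in that column are the intersection.
  x = 0: f ≡ 0 at y ∈ ∅; g ≡ 0 at y ∈ {3}; common: ∅.
  x = 1: f ≡ 0 at y ∈ ∅; g ≡ 0 at y ∈ {5}; common: ∅.
  x = 2: f ≡ 0 at y ∈ ∅; g ≡ 0 at y ∈ {0}; common: ∅.
  x = 3: f ≡ 0 at y ∈ ∅; g ≡ 0 at y ∈ {2}; common: ∅.
  x = 4: f ≡ 0 at y ∈ {0, 1, 2, 3, 4, 5, 6}; g ≡ 0 at y ∈ {4}; common: {4}.
  x = 5: f ≡ 0 at y ∈ ∅; g ≡ 0 at y ∈ {6}; common: ∅.
  x = 6: f ≡ 0 at y ∈ ∅; g ≡ 0 at y ∈ {1}; common: ∅.
Collecting: common zeros = {(4, 4)}, so the count is 1.
Comparison with the Bézout bound: 1 ≤ 1 = deg(f)·deg(g), as expected for curves with no common component (the bound is attained).


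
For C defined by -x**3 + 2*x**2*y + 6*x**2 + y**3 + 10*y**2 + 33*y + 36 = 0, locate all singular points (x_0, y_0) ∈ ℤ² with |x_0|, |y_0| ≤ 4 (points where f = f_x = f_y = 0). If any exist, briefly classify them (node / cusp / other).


Singular points: {(0, -3)}; classification: cusp.

Compute partial derivatives:
  f_x = -3*x**2 + 4*x*y + 12*x.
  f_y = 2*x**2 + 3*y**2 + 20*y + 33.
Scan x_0 ∈ {−4, ..., 4}. For each x_0, f_y(x_0, y) is a polynomial in y; find its integer roots y ∈ {−4, ..., 4}, then test f_x and f at those candidates.
  x = -4: f_y(-4, y) = 3*y**2 + 20*y + 65; no integer root y with |y| ≤ 4.
  x = -3: f_y(-3, y) = 3*y**2 + 20*y + 51; no integer root y with |y| ≤ 4.
  x = -2: f_y(-2, y) = 3*y**2 + 20*y + 41; no integer root y with |y| ≤ 4.
  x = -1: f_y(-1, y) = 3*y**2 + 20*y + 35; no integer root y with |y| ≤ 4.
  x = 0: f_y(0, y) = 3*y**2 + 20*y + 33; vanishes at y ∈ {-3}. (0, -3): f_x = 0, f = 0 — SINGULAR.
  x = 1: f_y(1, y) = 3*y**2 + 20*y + 35; no integer root y with |y| ≤ 4.
  x = 2: f_y(2, y) = 3*y**2 + 20*y + 41; no integer root y with |y| ≤ 4.
  x = 3: f_y(3, y) = 3*y**2 + 20*y + 51; no integer root y with |y| ≤ 4.
  x = 4: f_y(4, y) = 3*y**2 + 20*y + 65; no integer root y with |y| ≤ 4.
Only singular point on the grid: (0, -3).
Classify: substitute x = 0 + u, y = -3 + v and expand: f = -u**3 + 2*u**2*v + v**3 + v**2.
No constant or linear terms (consistent with a singular point). Quadratic part: v**2. Cubic part: -u**3 + 2*u**2*v + v**3.
The quadratic part v**2 is a perfect square, so there is a single (double) tangent line v = 0, i.e. y = -3. Restricting the cubic part to that line (v = 0) leaves -u**3 ≠ 0, so f is not divisible by v and the branch is v² ≈ u**3 to lowest order — this is a cusp.
Classification: cusp.


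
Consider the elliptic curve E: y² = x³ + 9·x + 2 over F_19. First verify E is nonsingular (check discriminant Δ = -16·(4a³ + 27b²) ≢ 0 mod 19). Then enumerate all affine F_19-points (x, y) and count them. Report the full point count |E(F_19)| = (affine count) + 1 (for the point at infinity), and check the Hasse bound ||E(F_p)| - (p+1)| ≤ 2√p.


Affine points = {(2, 3), (2, 16), (4, 8), (4, 11), (5, 1), (5, 18), (6, 5), (6, 14), (7, 3), (7, 16), (8, 4), (8, 15), (10, 3), (10, 16), (11, 8), (11, 11), (13, 6), (13, 13), (15, 4), (15, 15), (16, 9), (16, 10), (18, 7), (18, 12)}; affine count = 24; |E(F_19)| = 25.

Discriminant check: Δ ∝ 4a³ + 27b² = 4·9³ + 27·2² = 4·729 + 27·4 ≡ 3 (mod 19). Nonzero ⇒ E is nonsingular.
For each x ∈ F_19, compute rhs = x³ + 9·x + 2 mod 19, then count y ∈ F_19 with y² ≡ rhs.
  x = 0: rhs = 2, matching y values: none (0 points).
  x = 1: rhs = 12, matching y values: none (0 points).
  x = 2: rhs = 9, matching y values: 3, 16 (2 points).
  x = 3: rhs = 18, matching y values: none (0 points).
  x = 4: rhs = 7, matching y values: 8, 11 (2 points).
  x = 5: rhs = 1, matching y values: 1, 18 (2 points).
  x = 6: rhs = 6, matching y values: 5, 14 (2 points).
  x = 7: rhs = 9, matching y values: 3, 16 (2 points).
  x = 8: rhs = 16, matching y values: 4, 15 (2 points).
  x = 9: rhs = 14, matching y values: none (0 points).
  x = 10: rhs = 9, matching y values: 3, 16 (2 points).
  x = 11: rhs = 7, matching y values: 8, 11 (2 points).
  x = 12: rhs = 14, matching y values: none (0 points).
  x = 13: rhs = 17, matching y values: 6, 13 (2 points).
  x = 14: rhs = 3, matching y values: none (0 points).
  x = 15: rhs = 16, matching y values: 4, 15 (2 points).
  x = 16: rhs = 5, matching y values: 9, 10 (2 points).
  x = 17: rhs = 14, matching y values: none (0 points).
  x = 18: rhs = 11, matching y values: 7, 12 (2 points).
Total affine count: 24.
Full point count |E(F_19)| = 24 + 1 = 25.
Hasse bound: |25 − (19+1)| = |5| = 5 ≤ 2√19 ≈ 8.7178 ✓.


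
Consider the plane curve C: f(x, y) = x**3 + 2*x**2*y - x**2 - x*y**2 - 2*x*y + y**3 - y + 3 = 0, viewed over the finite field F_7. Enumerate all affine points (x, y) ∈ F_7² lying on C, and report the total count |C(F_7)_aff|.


Affine F_7-points: {(0, 4), (1, 5), (2, 0), (3, 0), (3, 5)}; count = 5.

For each of the 49 pairs (x, y) ∈ F_7², evaluate f(x, y) mod 7. Record the zeros.
  x = 0: [0↦3, 1↦3, 2↦2, 3↦6, 4↦0, 5↦4, 6↦3]  zeros at y ∈ {4}
  x = 1: [0↦3, 1↦2, 2↦5, 3↦4, 4↦5, 5↦0, 6↦2]  zeros at y ∈ {5}
  x = 2: [0↦0, 1↦2, 2↦6, 3↦4, 4↦2, 5↦6, 6↦1]  zeros at y ∈ {0}
  x = 3: [0↦0, 1↦2, 2↦4, 3↦5, 4↦4, 5↦0, 6↦6]  zeros at y ∈ {0, 5}
  x = 4: [0↦2, 1↦1, 2↦5, 3↦6, 4↦3, 5↦2, 6↦2]  zeros at y ∈ ∅
  x = 5: [0↦5, 1↦5, 2↦1, 3↦6, 4↦5, 5↦4, 6↦2]  zeros at y ∈ ∅
  x = 6: [0↦1, 1↦6, 2↦5, 3↦4, 4↦2, 5↦5, 6↦5]  zeros at y ∈ ∅
Collecting zeros: affine points = {(0, 4), (1, 5), (2, 0), (3, 0), (3, 5)}.
Total count |C(F_7)_aff| = 5.


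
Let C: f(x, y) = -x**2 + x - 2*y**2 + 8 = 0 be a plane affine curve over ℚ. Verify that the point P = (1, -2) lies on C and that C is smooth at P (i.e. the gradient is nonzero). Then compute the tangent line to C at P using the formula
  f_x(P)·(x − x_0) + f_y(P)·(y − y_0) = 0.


Tangent line at P: -x + 8*y + 17 = 0.

Step 1: f(1, -2) = 0, so P lies on C.
Step 2: partial derivatives
  f_x(x, y) = 1 - 2*x, f_y(x, y) = -4*y.
  f_x(P) = -1, f_y(P) = 8 (gradient nonzero, so P is smooth).
Step 3: tangent line at P: -1·(x − 1) + 8·(y − -2) = 0.
Expanding: -x + 8*y + 17 = 0.


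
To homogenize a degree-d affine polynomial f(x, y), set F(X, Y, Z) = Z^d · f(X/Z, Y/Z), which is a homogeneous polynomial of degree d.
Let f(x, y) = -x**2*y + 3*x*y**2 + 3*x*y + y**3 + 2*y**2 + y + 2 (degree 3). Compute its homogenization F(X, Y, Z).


F(X, Y, Z) = -X**2*Y + 3*X*Y**2 + 3*X*Y*Z + Y**3 + 2*Y**2*Z + Y*Z**2 + 2*Z**3

deg(f) = 3.
Substitute x = X/Z, y = Y/Z into f, then multiply by Z^3.
  monomial -1·x^2·y^1 ↦ -1·X^2·Y^1·Z^0.
  monomial 3·x^1·y^2 ↦ 3·X^1·Y^2·Z^0.
  monomial 3·x^1·y^1 ↦ 3·X^1·Y^1·Z^1.
  monomial 1·x^0·y^3 ↦ 1·X^0·Y^3·Z^0.
  monomial 2·x^0·y^2 ↦ 2·X^0·Y^2·Z^1.
  monomial 1·x^0·y^1 ↦ 1·X^0·Y^1·Z^2.
  monomial 2·x^0·y^0 ↦ 2·X^0·Y^0·Z^3.
Collecting: F(X, Y, Z) = -X**2*Y + 3*X*Y**2 + 3*X*Y*Z + Y**3 + 2*Y**2*Z + Y*Z**2 + 2*Z**3.


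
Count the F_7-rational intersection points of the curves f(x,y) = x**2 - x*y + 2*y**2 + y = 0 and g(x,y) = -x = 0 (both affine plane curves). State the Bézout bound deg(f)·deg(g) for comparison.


Common zeros: {(0, 0), (0, 3)}; count = 2; Bézout bound = 2.

deg(f) = 2, deg(g) = 1, so Bézout bound = 2.
Scan x ∈ F_7. For each x, list the y ∈ F_7 with f(x, y) ≡ 0 and those with g(x, y) ≡ 0 (mod 7); the common zeros in that column are the intersection.
  x = 0: f ≡ 0 at y ∈ {0, 3}; g ≡ 0 at y ∈ {0, 1, 2, 3, 4, 5, 6}; common: {0, 3}.
  x = 1: f ≡ 0 at y ∈ ∅; g ≡ 0 at y ∈ ∅; common: ∅.
  x = 2: f ≡ 0 at y ∈ {5, 6}; g ≡ 0 at y ∈ ∅; common: ∅.
  x = 3: f ≡ 0 at y ∈ {3, 5}; g ≡ 0 at y ∈ ∅; common: ∅.
  x = 4: f ≡ 0 at y ∈ {6}; g ≡ 0 at y ∈ ∅; common: ∅.
  x = 5: f ≡ 0 at y ∈ ∅; g ≡ 0 at y ∈ ∅; common: ∅.
  x = 6: f ≡ 0 at y ∈ ∅; g ≡ 0 at y ∈ ∅; common: ∅.
Collecting: common zeros = {(0, 0), (0, 3)}, so the count is 2.
Comparison with the Bézout bound: 2 ≤ 2 = deg(f)·deg(g), as expected for curves with no common component (the bound is attained).


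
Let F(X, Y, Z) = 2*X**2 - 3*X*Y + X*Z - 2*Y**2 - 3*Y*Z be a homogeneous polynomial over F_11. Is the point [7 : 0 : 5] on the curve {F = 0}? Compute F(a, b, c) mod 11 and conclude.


F(7,0,5) ≡ 1 (mod 11); P is NOT on the curve.

Evaluate F(7, 0, 5) term-by-term (mod 11).
  2*X**2 ↦ 2·49·1·1 = 98
  -3*X*Y ↦ -3·7·0·1 = 0
  X*Z ↦ 1·7·1·5 = 35
  -2*Y**2 ↦ -2·1·0·1 = 0
  -3*Y*Z ↦ -3·1·0·5 = 0
Sum: F(7, 0, 5) = (98) + (0) + (35) + (0) + (0) = 133.
Reducing mod 11: 133 ≡ 1 (mod 11).
Since F(a, b, c) ≡ 1 ≠ 0 (mod 11), P does NOT lie on the curve.


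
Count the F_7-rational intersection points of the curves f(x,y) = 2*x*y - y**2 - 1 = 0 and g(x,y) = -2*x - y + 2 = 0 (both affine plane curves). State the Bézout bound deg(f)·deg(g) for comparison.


Common zeros: ∅; count = 0; Bézout bound = 2.

deg(f) = 2, deg(g) = 1, so Bézout bound = 2.
Scan x ∈ F_7. For each x, list the y ∈ F_7 with f(x, y) ≡ 0 and those with g(x, y) ≡ 0 (mod 7); the common zeros in that column are the intersection.
  x = 0: f ≡ 0 at y ∈ ∅; g ≡ 0 at y ∈ {2}; common: ∅.
  x = 1: f ≡ 0 at y ∈ {1}; g ≡ 0 at y ∈ {0}; common: ∅.
  x = 2: f ≡ 0 at y ∈ ∅; g ≡ 0 at y ∈ {5}; common: ∅.
  x = 3: f ≡ 0 at y ∈ {2, 4}; g ≡ 0 at y ∈ {3}; common: ∅.
  x = 4: f ≡ 0 at y ∈ {3, 5}; g ≡ 0 at y ∈ {1}; common: ∅.
  x = 5: f ≡ 0 at y ∈ ∅; g ≡ 0 at y ∈ {6}; common: ∅.
  x = 6: f ≡ 0 at y ∈ {6}; g ≡ 0 at y ∈ {4}; common: ∅.
Collecting: common zeros = ∅, so the count is 0.
Comparison with the Bézout bound: 0 ≤ 2 = deg(f)·deg(g), as expected for curves with no common component (the affine F_7-count falls short of the bound because intersections may lie at infinity, over extension fields, or carry multiplicity).


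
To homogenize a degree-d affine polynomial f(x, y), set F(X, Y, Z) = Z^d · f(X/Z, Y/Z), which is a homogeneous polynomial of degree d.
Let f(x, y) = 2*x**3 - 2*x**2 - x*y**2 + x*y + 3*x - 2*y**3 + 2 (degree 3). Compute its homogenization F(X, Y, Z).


F(X, Y, Z) = 2*X**3 - 2*X**2*Z - X*Y**2 + X*Y*Z + 3*X*Z**2 - 2*Y**3 + 2*Z**3

deg(f) = 3.
Substitute x = X/Z, y = Y/Z into f, then multiply by Z^3.
  monomial 2·x^3·y^0 ↦ 2·X^3·Y^0·Z^0.
  monomial -2·x^2·y^0 ↦ -2·X^2·Y^0·Z^1.
  monomial -1·x^1·y^2 ↦ -1·X^1·Y^2·Z^0.
  monomial 1·x^1·y^1 ↦ 1·X^1·Y^1·Z^1.
  monomial 3·x^1·y^0 ↦ 3·X^1·Y^0·Z^2.
  monomial -2·x^0·y^3 ↦ -2·X^0·Y^3·Z^0.
  monomial 2·x^0·y^0 ↦ 2·X^0·Y^0·Z^3.
Collecting: F(X, Y, Z) = 2*X**3 - 2*X**2*Z - X*Y**2 + X*Y*Z + 3*X*Z**2 - 2*Y**3 + 2*Z**3.


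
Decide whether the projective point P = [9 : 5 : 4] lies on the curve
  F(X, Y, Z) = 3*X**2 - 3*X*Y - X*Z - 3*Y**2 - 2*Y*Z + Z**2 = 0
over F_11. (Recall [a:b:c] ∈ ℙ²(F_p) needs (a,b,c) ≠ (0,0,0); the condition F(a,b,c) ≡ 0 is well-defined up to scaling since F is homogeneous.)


F(9,5,4) ≡ 6 (mod 11); P is NOT on the curve.

Evaluate F(9, 5, 4) term-by-term (mod 11).
  3*X**2 ↦ 3·81·1·1 = 243
  -3*X*Y ↦ -3·9·5·1 = -135
  -X*Z ↦ -1·9·1·4 = -36
  -3*Y**2 ↦ -3·1·25·1 = -75
  -2*Y*Z ↦ -2·1·5·4 = -40
  Z**2 ↦ 1·1·1·16 = 16
Sum: F(9, 5, 4) = (243) + (-135) + (-36) + (-75) + (-40) + (16) = -27.
Reducing mod 11: -27 ≡ 6 (mod 11).
Since F(a, b, c) ≡ 6 ≠ 0 (mod 11), P does NOT lie on the curve.


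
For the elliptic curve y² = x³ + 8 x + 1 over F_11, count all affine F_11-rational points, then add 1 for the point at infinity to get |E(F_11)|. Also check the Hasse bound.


Affine points = {(0, 1), (0, 10), (2, 5), (2, 6), (4, 3), (4, 8), (5, 1), (5, 10), (6, 1), (6, 10), (7, 2), (7, 9), (8, 4), (8, 7), (10, 5), (10, 6)}; affine count = 16; |E(F_11)| = 17.

Discriminant check: Δ ∝ 4a³ + 27b² = 4·8³ + 27·1² = 4·512 + 27·1 ≡ 7 (mod 11). Nonzero ⇒ E is nonsingular.
For each x ∈ F_11, compute rhs = x³ + 8·x + 1 mod 11, then count y ∈ F_11 with y² ≡ rhs.
  x = 0: rhs = 1, matching y values: 1, 10 (2 points).
  x = 1: rhs = 10, matching y values: none (0 points).
  x = 2: rhs = 3, matching y values: 5, 6 (2 points).
  x = 3: rhs = 8, matching y values: none (0 points).
  x = 4: rhs = 9, matching y values: 3, 8 (2 points).
  x = 5: rhs = 1, matching y values: 1, 10 (2 points).
  x = 6: rhs = 1, matching y values: 1, 10 (2 points).
  x = 7: rhs = 4, matching y values: 2, 9 (2 points).
  x = 8: rhs = 5, matching y values: 4, 7 (2 points).
  x = 9: rhs = 10, matching y values: none (0 points).
  x = 10: rhs = 3, matching y values: 5, 6 (2 points).
Total affine count: 16.
Full point count |E(F_11)| = 16 + 1 = 17.
Hasse bound: |17 − (11+1)| = |5| = 5 ≤ 2√11 ≈ 6.6332 ✓.


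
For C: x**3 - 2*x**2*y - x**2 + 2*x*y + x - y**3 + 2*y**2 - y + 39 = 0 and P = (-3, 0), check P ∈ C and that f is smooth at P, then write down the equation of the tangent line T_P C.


Tangent line at P: 34*x - 25*y + 102 = 0.

Step 1: f(-3, 0) = 0, so P lies on C.
Step 2: partial derivatives
  f_x(x, y) = 3*x**2 - 4*x*y - 2*x + 2*y + 1, f_y(x, y) = -2*x**2 + 2*x - 3*y**2 + 4*y - 1.
  f_x(P) = 34, f_y(P) = -25 (gradient nonzero, so P is smooth).
Step 3: tangent line at P: 34·(x − -3) + -25·(y − 0) = 0.
Expanding: 34*x - 25*y + 102 = 0.


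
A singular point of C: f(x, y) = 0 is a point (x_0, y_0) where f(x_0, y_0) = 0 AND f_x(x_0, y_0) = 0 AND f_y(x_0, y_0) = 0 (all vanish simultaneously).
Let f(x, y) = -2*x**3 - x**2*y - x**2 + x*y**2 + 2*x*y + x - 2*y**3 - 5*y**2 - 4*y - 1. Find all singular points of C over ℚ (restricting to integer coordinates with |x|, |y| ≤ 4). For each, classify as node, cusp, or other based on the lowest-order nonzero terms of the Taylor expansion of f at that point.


Singular points: {(0, -1)}; classification: cusp.

Compute partial derivatives:
  f_x = -6*x**2 - 2*x*y - 2*x + y**2 + 2*y + 1.
  f_y = -x**2 + 2*x*y + 2*x - 6*y**2 - 10*y - 4.
Scan x_0 ∈ {−4, ..., 4}. For each x_0, f_y(x_0, y) is a polynomial in y; find its integer roots y ∈ {−4, ..., 4}, then test f_x and f at those candidates.
  x = -4: f_y(-4, y) = -6*y**2 - 18*y - 28; no integer root y with |y| ≤ 4.
  x = -3: f_y(-3, y) = -6*y**2 - 16*y - 19; no integer root y with |y| ≤ 4.
  x = -2: f_y(-2, y) = -6*y**2 - 14*y - 12; no integer root y with |y| ≤ 4.
  x = -1: f_y(-1, y) = -6*y**2 - 12*y - 7; no integer root y with |y| ≤ 4.
  x = 0: f_y(0, y) = -6*y**2 - 10*y - 4; vanishes at y ∈ {-1}. (0, -1): f_x = 0, f = 0 — SINGULAR.
  x = 1: f_y(1, y) = -6*y**2 - 8*y - 3; no integer root y with |y| ≤ 4.
  x = 2: f_y(2, y) = -6*y**2 - 6*y - 4; no integer root y with |y| ≤ 4.
  x = 3: f_y(3, y) = -6*y**2 - 4*y - 7; no integer root y with |y| ≤ 4.
  x = 4: f_y(4, y) = -6*y**2 - 2*y - 12; no integer root y with |y| ≤ 4.
Only singular point on the grid: (0, -1).
Classify: substitute x = 0 + u, y = -1 + v and expand: f = -2*u**3 - u**2*v + u*v**2 - 2*v**3 + v**2.
No constant or linear terms (consistent with a singular point). Quadratic part: v**2. Cubic part: -2*u**3 - u**2*v + u*v**2 - 2*v**3.
The quadratic part v**2 is a perfect square, so there is a single (double) tangent line v = 0, i.e. y = -1. Restricting the cubic part to that line (v = 0) leaves -2*u**3 ≠ 0, so f is not divisible by v and the branch is v² ≈ 2*u**3 to lowest order — this is a cusp.
Classification: cusp.


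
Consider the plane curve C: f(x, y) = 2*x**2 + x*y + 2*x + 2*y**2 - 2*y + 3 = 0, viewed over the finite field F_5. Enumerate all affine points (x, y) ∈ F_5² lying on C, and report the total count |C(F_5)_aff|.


Affine F_5-points: {(0, 3), (1, 4), (2, 0), (3, 1), (4, 2)}; count = 5.

For each of the 25 pairs (x, y) ∈ F_5², evaluate f(x, y) mod 5. Record the zeros.
  x = 0: [0↦3, 1↦3, 2↦2, 3↦0, 4↦2]  zeros at y ∈ {3}
  x = 1: [0↦2, 1↦3, 2↦3, 3↦2, 4↦0]  zeros at y ∈ {4}
  x = 2: [0↦0, 1↦2, 2↦3, 3↦3, 4↦2]  zeros at y ∈ {0}
  x = 3: [0↦2, 1↦0, 2↦2, 3↦3, 4↦3]  zeros at y ∈ {1}
  x = 4: [0↦3, 1↦2, 2↦0, 3↦2, 4↦3]  zeros at y ∈ {2}
Collecting zeros: affine points = {(0, 3), (1, 4), (2, 0), (3, 1), (4, 2)}.
Total count |C(F_5)_aff| = 5.


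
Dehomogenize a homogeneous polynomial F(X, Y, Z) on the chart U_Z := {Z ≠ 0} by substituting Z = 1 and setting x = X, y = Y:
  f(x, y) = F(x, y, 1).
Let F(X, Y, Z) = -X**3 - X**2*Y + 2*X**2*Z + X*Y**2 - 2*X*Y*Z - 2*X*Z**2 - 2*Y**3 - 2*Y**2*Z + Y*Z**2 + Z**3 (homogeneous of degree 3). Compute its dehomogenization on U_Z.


f(x, y) = -x**3 - x**2*y + 2*x**2 + x*y**2 - 2*x*y - 2*x - 2*y**3 - 2*y**2 + y + 1

On U_Z we set Z = 1. Each monomial c·X^i·Y^j·Z^k in F becomes c·x^i·y^j·1^k = c·x^i·y^j.
Substituting Z = 1: F(X, Y, 1) = -x**3 - x**2*y + 2*x**2 + x*y**2 - 2*x*y - 2*x - 2*y**3 - 2*y**2 + y + 1.
Note: deg(f) ≤ deg(F) = 3; strict inequality happens when F is divisible by Z (lost terms).


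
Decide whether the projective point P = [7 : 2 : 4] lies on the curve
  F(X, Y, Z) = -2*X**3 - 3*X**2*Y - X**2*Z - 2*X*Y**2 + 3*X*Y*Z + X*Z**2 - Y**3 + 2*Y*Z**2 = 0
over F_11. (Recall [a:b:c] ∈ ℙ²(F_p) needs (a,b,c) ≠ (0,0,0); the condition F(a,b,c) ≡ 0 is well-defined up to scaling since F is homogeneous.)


F(7,2,4) ≡ 6 (mod 11); P is NOT on the curve.

Evaluate F(7, 2, 4) term-by-term (mod 11).
  -2*X**3 ↦ -2·343·1·1 = -686
  -3*X**2*Y ↦ -3·49·2·1 = -294
  -X**2*Z ↦ -1·49·1·4 = -196
  -2*X*Y**2 ↦ -2·7·4·1 = -56
  3*X*Y*Z ↦ 3·7·2·4 = 168
  X*Z**2 ↦ 1·7·1·16 = 112
  -Y**3 ↦ -1·1·8·1 = -8
  2*Y*Z**2 ↦ 2·1·2·16 = 64
Sum: F(7, 2, 4) = (-686) + (-294) + (-196) + (-56) + (168) + (112) + (-8) + (64) = -896.
Reducing mod 11: -896 ≡ 6 (mod 11).
Since F(a, b, c) ≡ 6 ≠ 0 (mod 11), P does NOT lie on the curve.


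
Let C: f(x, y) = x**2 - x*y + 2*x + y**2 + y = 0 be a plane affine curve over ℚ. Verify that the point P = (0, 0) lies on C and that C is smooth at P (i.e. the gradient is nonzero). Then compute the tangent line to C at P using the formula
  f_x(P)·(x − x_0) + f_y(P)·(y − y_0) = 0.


Tangent line at P: 2*x + y = 0.

Step 1: f(0, 0) = 0, so P lies on C.
Step 2: partial derivatives
  f_x(x, y) = 2*x - y + 2, f_y(x, y) = -x + 2*y + 1.
  f_x(P) = 2, f_y(P) = 1 (gradient nonzero, so P is smooth).
Step 3: tangent line at P: 2·(x − 0) + 1·(y − 0) = 0.
Expanding: 2*x + y = 0.


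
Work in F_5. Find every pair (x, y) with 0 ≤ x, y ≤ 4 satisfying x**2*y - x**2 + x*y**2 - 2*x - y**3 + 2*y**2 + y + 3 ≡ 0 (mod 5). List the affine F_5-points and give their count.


Affine F_5-points: {(0, 1), (0, 2), (0, 4), (1, 0), (2, 0), (2, 4), (3, 2)}; count = 7.

For each of the 25 pairs (x, y) ∈ F_5², evaluate f(x, y) mod 5. Record the zeros.
  x = 0: [0↦3, 1↦0, 2↦0, 3↦2, 4↦0]  zeros at y ∈ {1, 2, 4}
  x = 1: [0↦0, 1↦4, 2↦3, 3↦1, 4↦2]  zeros at y ∈ {0}
  x = 2: [0↦0, 1↦3, 2↦3, 3↦4, 4↦0]  zeros at y ∈ {0, 4}
  x = 3: [0↦3, 1↦2, 2↦0, 3↦1, 4↦4]  zeros at y ∈ {2}
  x = 4: [0↦4, 1↦1, 2↦4, 3↦2, 4↦4]  zeros at y ∈ ∅
Collecting zeros: affine points = {(0, 1), (0, 2), (0, 4), (1, 0), (2, 0), (2, 4), (3, 2)}.
Total count |C(F_5)_aff| = 7.


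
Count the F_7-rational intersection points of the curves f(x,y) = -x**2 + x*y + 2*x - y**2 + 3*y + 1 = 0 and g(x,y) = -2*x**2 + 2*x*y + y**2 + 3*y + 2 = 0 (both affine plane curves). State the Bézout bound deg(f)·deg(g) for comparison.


Common zeros: ∅; count = 0; Bézout bound = 4.

deg(f) = 2, deg(g) = 2, so Bézout bound = 4.
Scan x ∈ F_7. For each x, list the y ∈ F_7 with f(x, y) ≡ 0 and those with g(x, y) ≡ 0 (mod 7); the common zeros in that column are the intersection.
  x = 0: f ≡ 0 at y ∈ ∅; g ≡ 0 at y ∈ {5, 6}; common: ∅.
  x = 1: f ≡ 0 at y ∈ ∅; g ≡ 0 at y ∈ {0, 2}; common: ∅.
  x = 2: f ≡ 0 at y ∈ {2, 3}; g ≡ 0 at y ∈ ∅; common: ∅.
  x = 3: f ≡ 0 at y ∈ {3}; g ≡ 0 at y ∈ ∅; common: ∅.
  x = 4: f ≡ 0 at y ∈ {0}; g ≡ 0 at y ∈ ∅; common: ∅.
  x = 5: f ≡ 0 at y ∈ {0, 1}; g ≡ 0 at y ∈ {3, 5}; common: ∅.
  x = 6: f ≡ 0 at y ∈ ∅; g ≡ 0 at y ∈ {0, 6}; common: ∅.
Collecting: common zeros = ∅, so the count is 0.
Comparison with the Bézout bound: 0 ≤ 4 = deg(f)·deg(g), as expected for curves with no common component (the affine F_7-count falls short of the bound because intersections may lie at infinity, over extension fields, or carry multiplicity).


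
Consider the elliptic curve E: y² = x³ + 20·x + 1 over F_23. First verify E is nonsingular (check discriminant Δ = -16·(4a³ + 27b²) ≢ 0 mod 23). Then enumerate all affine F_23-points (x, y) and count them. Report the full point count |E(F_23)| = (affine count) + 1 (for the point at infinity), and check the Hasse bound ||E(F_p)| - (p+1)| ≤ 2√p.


Affine points = {(0, 1), (0, 22), (2, 7), (2, 16), (7, 1), (7, 22), (8, 11), (8, 12), (9, 6), (9, 17), (14, 9), (14, 14), (16, 1), (16, 22), (18, 11), (18, 12), (19, 8), (19, 15), (20, 11), (20, 12), (22, 7), (22, 16)}; affine count = 22; |E(F_23)| = 23.

Discriminant check: Δ ∝ 4a³ + 27b² = 4·20³ + 27·1² = 4·8000 + 27·1 ≡ 11 (mod 23). Nonzero ⇒ E is nonsingular.
For each x ∈ F_23, compute rhs = x³ + 20·x + 1 mod 23, then count y ∈ F_23 with y² ≡ rhs.
  x = 0: rhs = 1, matching y values: 1, 22 (2 points).
  x = 1: rhs = 22, matching y values: none (0 points).
  x = 2: rhs = 3, matching y values: 7, 16 (2 points).
  x = 3: rhs = 19, matching y values: none (0 points).
  x = 4: rhs = 7, matching y values: none (0 points).
  x = 5: rhs = 19, matching y values: none (0 points).
  x = 6: rhs = 15, matching y values: none (0 points).
  x = 7: rhs = 1, matching y values: 1, 22 (2 points).
  x = 8: rhs = 6, matching y values: 11, 12 (2 points).
  x = 9: rhs = 13, matching y values: 6, 17 (2 points).
  x = 10: rhs = 5, matching y values: none (0 points).
  x = 11: rhs = 11, matching y values: none (0 points).
  x = 12: rhs = 14, matching y values: none (0 points).
  x = 13: rhs = 20, matching y values: none (0 points).
  x = 14: rhs = 12, matching y values: 9, 14 (2 points).
  x = 15: rhs = 19, matching y values: none (0 points).
  x = 16: rhs = 1, matching y values: 1, 22 (2 points).
  x = 17: rhs = 10, matching y values: none (0 points).
  x = 18: rhs = 6, matching y values: 11, 12 (2 points).
  x = 19: rhs = 18, matching y values: 8, 15 (2 points).
  x = 20: rhs = 6, matching y values: 11, 12 (2 points).
  x = 21: rhs = 22, matching y values: none (0 points).
  x = 22: rhs = 3, matching y values: 7, 16 (2 points).
Total affine count: 22.
Full point count |E(F_23)| = 22 + 1 = 23.
Hasse bound: |23 − (23+1)| = |-1| = 1 ≤ 2√23 ≈ 9.5917 ✓.


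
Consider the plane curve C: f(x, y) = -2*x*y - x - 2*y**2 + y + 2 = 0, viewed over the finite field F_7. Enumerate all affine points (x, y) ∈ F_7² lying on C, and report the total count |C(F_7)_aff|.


Affine F_7-points: {(1, 4), (1, 6), (2, 0), (2, 2), (5, 1), (5, 5)}; count = 6.

For each of the 49 pairs (x, y) ∈ F_7², evaluate f(x, y) mod 7. Record the zeros.
  x = 0: [0↦2, 1↦1, 2↦3, 3↦1, 4↦2, 5↦6, 6↦6]  zeros at y ∈ ∅
  x = 1: [0↦1, 1↦5, 2↦5, 3↦1, 4↦0, 5↦2, 6↦0]  zeros at y ∈ {4, 6}
  x = 2: [0↦0, 1↦2, 2↦0, 3↦1, 4↦5, 5↦5, 6↦1]  zeros at y ∈ {0, 2}
  x = 3: [0↦6, 1↦6, 2↦2, 3↦1, 4↦3, 5↦1, 6↦2]  zeros at y ∈ ∅
  x = 4: [0↦5, 1↦3, 2↦4, 3↦1, 4↦1, 5↦4, 6↦3]  zeros at y ∈ ∅
  x = 5: [0↦4, 1↦0, 2↦6, 3↦1, 4↦6, 5↦0, 6↦4]  zeros at y ∈ {1, 5}
  x = 6: [0↦3, 1↦4, 2↦1, 3↦1, 4↦4, 5↦3, 6↦5]  zeros at y ∈ ∅
Collecting zeros: affine points = {(1, 4), (1, 6), (2, 0), (2, 2), (5, 1), (5, 5)}.
Total count |C(F_7)_aff| = 6.


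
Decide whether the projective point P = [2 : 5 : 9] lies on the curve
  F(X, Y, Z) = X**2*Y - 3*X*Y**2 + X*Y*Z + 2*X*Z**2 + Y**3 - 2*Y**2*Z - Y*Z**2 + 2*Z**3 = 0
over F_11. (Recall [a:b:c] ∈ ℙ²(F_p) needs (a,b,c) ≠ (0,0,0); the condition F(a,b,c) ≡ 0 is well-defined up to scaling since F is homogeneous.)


F(2,5,9) ≡ 0 (mod 11); P is on the curve.

Evaluate F(2, 5, 9) term-by-term (mod 11).
  X**2*Y ↦ 1·4·5·1 = 20
  -3*X*Y**2 ↦ -3·2·25·1 = -150
  X*Y*Z ↦ 1·2·5·9 = 90
  2*X*Z**2 ↦ 2·2·1·81 = 324
  Y**3 ↦ 1·1·125·1 = 125
  -2*Y**2*Z ↦ -2·1·25·9 = -450
  -Y*Z**2 ↦ -1·1·5·81 = -405
  2*Z**3 ↦ 2·1·1·729 = 1458
Sum: F(2, 5, 9) = (20) + (-150) + (90) + (324) + (125) + (-450) + (-405) + (1458) = 1012.
Reducing mod 11: 1012 ≡ 0 (mod 11).
Since F(a, b, c) ≡ 0 (mod 11), P lies on the curve.


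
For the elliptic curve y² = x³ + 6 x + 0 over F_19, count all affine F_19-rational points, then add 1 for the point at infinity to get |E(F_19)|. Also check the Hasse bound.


Affine points = {(0, 0), (1, 8), (1, 11), (2, 1), (2, 18), (3, 8), (3, 11), (6, 9), (6, 10), (7, 9), (7, 10), (8, 3), (8, 16), (9, 2), (9, 17), (14, 4), (14, 15), (15, 8), (15, 11)}; affine count = 19; |E(F_19)| = 20.

Discriminant check: Δ ∝ 4a³ + 27b² = 4·6³ + 27·0² = 4·216 + 27·0 ≡ 9 (mod 19). Nonzero ⇒ E is nonsingular.
For each x ∈ F_19, compute rhs = x³ + 6·x + 0 mod 19, then count y ∈ F_19 with y² ≡ rhs.
  x = 0: rhs = 0, matching y values: 0 (1 points).
  x = 1: rhs = 7, matching y values: 8, 11 (2 points).
  x = 2: rhs = 1, matching y values: 1, 18 (2 points).
  x = 3: rhs = 7, matching y values: 8, 11 (2 points).
  x = 4: rhs = 12, matching y values: none (0 points).
  x = 5: rhs = 3, matching y values: none (0 points).
  x = 6: rhs = 5, matching y values: 9, 10 (2 points).
  x = 7: rhs = 5, matching y values: 9, 10 (2 points).
  x = 8: rhs = 9, matching y values: 3, 16 (2 points).
  x = 9: rhs = 4, matching y values: 2, 17 (2 points).
  x = 10: rhs = 15, matching y values: none (0 points).
  x = 11: rhs = 10, matching y values: none (0 points).
  x = 12: rhs = 14, matching y values: none (0 points).
  x = 13: rhs = 14, matching y values: none (0 points).
  x = 14: rhs = 16, matching y values: 4, 15 (2 points).
  x = 15: rhs = 7, matching y values: 8, 11 (2 points).
  x = 16: rhs = 12, matching y values: none (0 points).
  x = 17: rhs = 18, matching y values: none (0 points).
  x = 18: rhs = 12, matching y values: none (0 points).
Total affine count: 19.
Full point count |E(F_19)| = 19 + 1 = 20.
Hasse bound: |20 − (19+1)| = |0| = 0 ≤ 2√19 ≈ 8.7178 ✓.


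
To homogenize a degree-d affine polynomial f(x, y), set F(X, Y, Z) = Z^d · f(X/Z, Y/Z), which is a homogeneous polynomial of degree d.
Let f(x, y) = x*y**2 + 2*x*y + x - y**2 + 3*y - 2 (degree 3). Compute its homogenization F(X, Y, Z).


F(X, Y, Z) = X*Y**2 + 2*X*Y*Z + X*Z**2 - Y**2*Z + 3*Y*Z**2 - 2*Z**3

deg(f) = 3.
Substitute x = X/Z, y = Y/Z into f, then multiply by Z^3.
  monomial 1·x^1·y^2 ↦ 1·X^1·Y^2·Z^0.
  monomial 2·x^1·y^1 ↦ 2·X^1·Y^1·Z^1.
  monomial 1·x^1·y^0 ↦ 1·X^1·Y^0·Z^2.
  monomial -1·x^0·y^2 ↦ -1·X^0·Y^2·Z^1.
  monomial 3·x^0·y^1 ↦ 3·X^0·Y^1·Z^2.
  monomial -2·x^0·y^0 ↦ -2·X^0·Y^0·Z^3.
Collecting: F(X, Y, Z) = X*Y**2 + 2*X*Y*Z + X*Z**2 - Y**2*Z + 3*Y*Z**2 - 2*Z**3.


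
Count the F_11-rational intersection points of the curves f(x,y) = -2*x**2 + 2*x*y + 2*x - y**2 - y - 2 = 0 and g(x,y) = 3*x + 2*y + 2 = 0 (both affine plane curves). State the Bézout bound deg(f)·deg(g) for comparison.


Common zeros: ∅; count = 0; Bézout bound = 2.

deg(f) = 2, deg(g) = 1, so Bézout bound = 2.
Scan x ∈ F_11. For each x, list the y ∈ F_11 with f(x, y) ≡ 0 and those with g(x, y) ≡ 0 (mod 11); the common zeros in that column are the intersection.
  x = 0: f ≡ 0 at y ∈ {4, 6}; g ≡ 0 at y ∈ {10}; common: ∅.
  x = 1: f ≡ 0 at y ∈ {5, 7}; g ≡ 0 at y ∈ {3}; common: ∅.
  x = 2: f ≡ 0 at y ∈ ∅; g ≡ 0 at y ∈ {7}; common: ∅.
  x = 3: f ≡ 0 at y ∈ ∅; g ≡ 0 at y ∈ {0}; common: ∅.
  x = 4: f ≡ 0 at y ∈ {9}; g ≡ 0 at y ∈ {4}; common: ∅.
  x = 5: f ≡ 0 at y ∈ {4, 5}; g ≡ 0 at y ∈ {8}; common: ∅.
  x = 6: f ≡ 0 at y ∈ {2, 9}; g ≡ 0 at y ∈ {1}; common: ∅.
  x = 7: f ≡ 0 at y ∈ {6, 7}; g ≡ 0 at y ∈ {5}; common: ∅.
  x = 8: f ≡ 0 at y ∈ {2}; g ≡ 0 at y ∈ {9}; common: ∅.
  x = 9: f ≡ 0 at y ∈ ∅; g ≡ 0 at y ∈ {2}; common: ∅.
  x = 10: f ≡ 0 at y ∈ ∅; g ≡ 0 at y ∈ {6}; common: ∅.
Collecting: common zeros = ∅, so the count is 0.
Comparison with the Bézout bound: 0 ≤ 2 = deg(f)·deg(g), as expected for curves with no common component (the affine F_11-count falls short of the bound because intersections may lie at infinity, over extension fields, or carry multiplicity).


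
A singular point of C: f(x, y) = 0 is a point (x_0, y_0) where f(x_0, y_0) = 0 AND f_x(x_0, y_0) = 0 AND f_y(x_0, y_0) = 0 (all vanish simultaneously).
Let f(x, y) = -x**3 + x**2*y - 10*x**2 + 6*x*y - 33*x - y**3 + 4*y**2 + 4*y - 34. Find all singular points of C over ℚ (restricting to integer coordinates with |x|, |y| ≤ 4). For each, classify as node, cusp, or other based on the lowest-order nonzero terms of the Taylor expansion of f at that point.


Singular points: {(-3, 1)}; classification: cusp.

Compute partial derivatives:
  f_x = -3*x**2 + 2*x*y - 20*x + 6*y - 33.
  f_y = x**2 + 6*x - 3*y**2 + 8*y + 4.
Scan x_0 ∈ {−4, ..., 4}. For each x_0, f_y(x_0, y) is a polynomial in y; find its integer roots y ∈ {−4, ..., 4}, then test f_x and f at those candidates.
  x = -4: f_y(-4, y) = -3*y**2 + 8*y - 4; vanishes at y ∈ {2}. (-4, 2): f_x = -5 ≠ 0.
  x = -3: f_y(-3, y) = -3*y**2 + 8*y - 5; vanishes at y ∈ {1}. (-3, 1): f_x = 0, f = 0 — SINGULAR.
  x = -2: f_y(-2, y) = -3*y**2 + 8*y - 4; vanishes at y ∈ {2}. (-2, 2): f_x = -1 ≠ 0.
  x = -1: f_y(-1, y) = -3*y**2 + 8*y - 1; no integer root y with |y| ≤ 4.
  x = 0: f_y(0, y) = -3*y**2 + 8*y + 4; no integer root y with |y| ≤ 4.
  x = 1: f_y(1, y) = -3*y**2 + 8*y + 11; vanishes at y ∈ {-1}. (1, -1): f_x = -64 ≠ 0.
  x = 2: f_y(2, y) = -3*y**2 + 8*y + 20; no integer root y with |y| ≤ 4.
  x = 3: f_y(3, y) = -3*y**2 + 8*y + 31; no integer root y with |y| ≤ 4.
  x = 4: f_y(4, y) = -3*y**2 + 8*y + 44; no integer root y with |y| ≤ 4.
Only singular point on the grid: (-3, 1).
Classify: substitute x = -3 + u, y = 1 + v and expand: f = -u**3 + u**2*v - v**3 + v**2.
No constant or linear terms (consistent with a singular point). Quadratic part: v**2. Cubic part: -u**3 + u**2*v - v**3.
The quadratic part v**2 is a perfect square, so there is a single (double) tangent line v = 0, i.e. y = 1. Restricting the cubic part to that line (v = 0) leaves -u**3 ≠ 0, so f is not divisible by v and the branch is v² ≈ u**3 to lowest order — this is a cusp.
Classification: cusp.


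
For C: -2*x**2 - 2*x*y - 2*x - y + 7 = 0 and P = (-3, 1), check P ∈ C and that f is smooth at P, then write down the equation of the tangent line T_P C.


Tangent line at P: 8*x + 5*y + 19 = 0.

Step 1: f(-3, 1) = 0, so P lies on C.
Step 2: partial derivatives
  f_x(x, y) = -4*x - 2*y - 2, f_y(x, y) = -2*x - 1.
  f_x(P) = 8, f_y(P) = 5 (gradient nonzero, so P is smooth).
Step 3: tangent line at P: 8·(x − -3) + 5·(y − 1) = 0.
Expanding: 8*x + 5*y + 19 = 0.


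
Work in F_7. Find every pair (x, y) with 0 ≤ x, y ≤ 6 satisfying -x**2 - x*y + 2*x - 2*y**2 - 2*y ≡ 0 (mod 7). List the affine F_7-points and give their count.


Affine F_7-points: {(0, 0), (0, 6), (2, 0), (2, 5), (3, 2), (3, 6), (4, 2)}; count = 7.

For each of the 49 pairs (x, y) ∈ F_7², evaluate f(x, y) mod 7. Record the zeros.
  x = 0: [0↦0, 1↦3, 2↦2, 3↦4, 4↦2, 5↦3, 6↦0]  zeros at y ∈ {0, 6}
  x = 1: [0↦1, 1↦3, 2↦1, 3↦2, 4↦6, 5↦6, 6↦2]  zeros at y ∈ ∅
  x = 2: [0↦0, 1↦1, 2↦5, 3↦5, 4↦1, 5↦0, 6↦2]  zeros at y ∈ {0, 5}
  x = 3: [0↦4, 1↦4, 2↦0, 3↦6, 4↦1, 5↦6, 6↦0]  zeros at y ∈ {2, 6}
  x = 4: [0↦6, 1↦5, 2↦0, 3↦5, 4↦6, 5↦3, 6↦3]  zeros at y ∈ {2}
  x = 5: [0↦6, 1↦4, 2↦5, 3↦2, 4↦2, 5↦5, 6↦4]  zeros at y ∈ ∅
  x = 6: [0↦4, 1↦1, 2↦1, 3↦4, 4↦3, 5↦5, 6↦3]  zeros at y ∈ ∅
Collecting zeros: affine points = {(0, 0), (0, 6), (2, 0), (2, 5), (3, 2), (3, 6), (4, 2)}.
Total count |C(F_7)_aff| = 7.


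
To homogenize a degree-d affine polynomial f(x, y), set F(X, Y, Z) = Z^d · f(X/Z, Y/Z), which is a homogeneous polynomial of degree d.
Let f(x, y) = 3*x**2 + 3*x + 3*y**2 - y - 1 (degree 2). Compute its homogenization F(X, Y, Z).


F(X, Y, Z) = 3*X**2 + 3*X*Z + 3*Y**2 - Y*Z - Z**2

deg(f) = 2.
Substitute x = X/Z, y = Y/Z into f, then multiply by Z^2.
  monomial 3·x^2·y^0 ↦ 3·X^2·Y^0·Z^0.
  monomial 3·x^1·y^0 ↦ 3·X^1·Y^0·Z^1.
  monomial 3·x^0·y^2 ↦ 3·X^0·Y^2·Z^0.
  monomial -1·x^0·y^1 ↦ -1·X^0·Y^1·Z^1.
  monomial -1·x^0·y^0 ↦ -1·X^0·Y^0·Z^2.
Collecting: F(X, Y, Z) = 3*X**2 + 3*X*Z + 3*Y**2 - Y*Z - Z**2.


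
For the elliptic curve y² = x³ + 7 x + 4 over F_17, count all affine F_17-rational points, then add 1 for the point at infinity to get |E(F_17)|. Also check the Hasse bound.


Affine points = {(0, 2), (0, 15), (2, 3), (2, 14), (3, 1), (3, 16), (11, 1), (11, 16), (15, 4), (15, 13), (16, 8), (16, 9)}; affine count = 12; |E(F_17)| = 13.

Discriminant check: Δ ∝ 4a³ + 27b² = 4·7³ + 27·4² = 4·343 + 27·16 ≡ 2 (mod 17). Nonzero ⇒ E is nonsingular.
For each x ∈ F_17, compute rhs = x³ + 7·x + 4 mod 17, then count y ∈ F_17 with y² ≡ rhs.
  x = 0: rhs = 4, matching y values: 2, 15 (2 points).
  x = 1: rhs = 12, matching y values: none (0 points).
  x = 2: rhs = 9, matching y values: 3, 14 (2 points).
  x = 3: rhs = 1, matching y values: 1, 16 (2 points).
  x = 4: rhs = 11, matching y values: none (0 points).
  x = 5: rhs = 11, matching y values: none (0 points).
  x = 6: rhs = 7, matching y values: none (0 points).
  x = 7: rhs = 5, matching y values: none (0 points).
  x = 8: rhs = 11, matching y values: none (0 points).
  x = 9: rhs = 14, matching y values: none (0 points).
  x = 10: rhs = 3, matching y values: none (0 points).
  x = 11: rhs = 1, matching y values: 1, 16 (2 points).
  x = 12: rhs = 14, matching y values: none (0 points).
  x = 13: rhs = 14, matching y values: none (0 points).
  x = 14: rhs = 7, matching y values: none (0 points).
  x = 15: rhs = 16, matching y values: 4, 13 (2 points).
  x = 16: rhs = 13, matching y values: 8, 9 (2 points).
Total affine count: 12.
Full point count |E(F_17)| = 12 + 1 = 13.
Hasse bound: |13 − (17+1)| = |-5| = 5 ≤ 2√17 ≈ 8.2462 ✓.
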